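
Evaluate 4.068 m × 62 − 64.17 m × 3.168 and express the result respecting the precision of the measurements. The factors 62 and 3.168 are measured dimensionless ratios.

5 × 10^1 m

4.068 × 62 = 252.216 → 2.5 × 10^2 m (2 s.f., last digit at the 10^1 place).
64.17 × 3.168 = 203.29056 → 203.3 m (4 s.f., last digit at the 10^-1 place).
Difference: 48.92544 m; keep the coarser place, 10^1.
Result: 5 × 10^1 m.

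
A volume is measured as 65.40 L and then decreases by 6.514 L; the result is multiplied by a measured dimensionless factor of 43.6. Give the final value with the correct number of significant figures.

65.40 L − 6.514 L = 58.886 L; the difference is limited to 2 decimal places (4 s.f.).
Carrying full precision, 58.886 × 43.6 = 2567.4296 L; 43.6 has 3 s.f., so the result keeps min(4, 3) = 3 s.f.
Rounded to 3 significant figures: 2.57 × 10³ L.

2.57 × 10³ L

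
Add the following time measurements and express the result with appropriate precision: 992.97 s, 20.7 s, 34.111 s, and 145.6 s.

1193.4 s

992.97 s + 20.7 s + 34.111 s + 145.6 s = 1193.381 s.
Addition/subtraction keeps the fewest decimal places: 992.97 → 2 decimal places, 20.7 → 1 decimal place, 34.111 → 3 decimal places, 145.6 → 1 decimal place; limit is 1.
Rounded to 1 decimal place: 1193.4 s.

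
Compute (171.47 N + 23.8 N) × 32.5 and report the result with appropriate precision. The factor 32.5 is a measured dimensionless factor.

6.35 × 10³ N

171.47 N + 23.8 N = 195.27 N; the sum is limited to 1 decimal place (4 s.f.).
Carrying full precision, 195.27 × 32.5 = 6346.275 N; 32.5 has 3 s.f., so the result keeps min(4, 3) = 3 s.f.
Rounded to 3 significant figures: 6.35 × 10³ N.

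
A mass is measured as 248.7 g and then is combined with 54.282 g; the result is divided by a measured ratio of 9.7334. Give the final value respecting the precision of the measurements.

248.7 g + 54.282 g = 302.982 g; the sum is limited to 1 decimal place (4 s.f.).
Carrying full precision, 302.982 ÷ 9.7334 = 31.1280744652… g; 9.7334 has 5 s.f., so the result keeps min(4, 5) = 4 s.f.
Rounded to 4 significant figures: 31.13 g.

31.13 g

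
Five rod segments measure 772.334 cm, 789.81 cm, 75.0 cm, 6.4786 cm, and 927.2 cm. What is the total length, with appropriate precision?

2570.8 cm

772.334 cm + 789.81 cm + 75.0 cm + 6.4786 cm + 927.2 cm = 2570.8226 cm.
Addition/subtraction keeps the fewest decimal places: 772.334 → 3 decimal places, 789.81 → 2 decimal places, 75.0 → 1 decimal place, 6.4786 → 4 decimal places, 927.2 → 1 decimal place; limit is 1.
Rounded to 1 decimal place: 2570.8 cm.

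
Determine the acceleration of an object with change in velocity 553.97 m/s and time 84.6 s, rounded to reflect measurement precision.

acceleration = 553.97 m/s ÷ 84.6 s = 6.54810874704… m/s².
553.97 has 5 significant figures; 84.6 has 3.
Division/multiplication keeps the fewest: 3 significant figures.
Rounded: 6.55 m/s².

6.55 m/s²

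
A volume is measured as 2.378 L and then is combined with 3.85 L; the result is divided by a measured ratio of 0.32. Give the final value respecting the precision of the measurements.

19 L

2.378 L + 3.85 L = 6.228 L; the sum is limited to 2 decimal places (3 s.f.).
Carrying full precision, 6.228 ÷ 0.32 = 19.4625 L; 0.32 has 2 s.f., so the result keeps min(3, 2) = 2 s.f.
Rounded to 2 significant figures: 19 L.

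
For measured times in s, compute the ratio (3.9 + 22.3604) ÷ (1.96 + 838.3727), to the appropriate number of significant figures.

0.0313

3.9 + 22.3604 = 26.2604, limited to 1 d.p. → 3 s.f.; 1.96 + 838.3727 = 840.3327, limited to 2 d.p. → 5 s.f.
Carrying full precision, 26.2604 ÷ 840.3327 = 0.0312500037188…; keep min(3, 5) = 3 s.f.
Rounded to 3 significant figures: 0.0313.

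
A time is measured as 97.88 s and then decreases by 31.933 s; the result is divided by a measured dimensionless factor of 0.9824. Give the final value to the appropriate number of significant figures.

67.13 s

97.88 s − 31.933 s = 65.947 s; the difference is limited to 2 decimal places (4 s.f.).
Carrying full precision, 65.947 ÷ 0.9824 = 67.1284609121… s; 0.9824 has 4 s.f., so the result keeps min(4, 4) = 4 s.f.
Rounded to 4 significant figures: 67.13 s.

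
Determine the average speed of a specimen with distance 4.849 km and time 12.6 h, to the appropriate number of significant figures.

0.385 km/h

average speed = 4.849 km ÷ 12.6 h = 0.384841269841… km/h.
4.849 has 4 significant figures; 12.6 has 3.
Division/multiplication keeps the fewest: 3 significant figures.
Rounded: 0.385 km/h.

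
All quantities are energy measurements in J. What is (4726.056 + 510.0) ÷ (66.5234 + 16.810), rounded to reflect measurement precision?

4726.056 + 510.0 = 5236.056, limited to 1 d.p. → 5 s.f.; 66.5234 + 16.810 = 83.3334, limited to 3 d.p. → 5 s.f.
Carrying full precision, 5236.056 ÷ 83.3334 = 62.8326217339…; keep min(5, 5) = 5 s.f.
Rounded to 5 significant figures: 62.833.

62.833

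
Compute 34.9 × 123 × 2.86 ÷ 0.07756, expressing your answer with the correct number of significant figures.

34.9 × 123 × 2.86 ÷ 0.07756 = 158291.928829…
Multiplication/division keeps the fewest significant figures: 34.9 → 3 s.f., 123 → 3 s.f., 2.86 → 3 s.f., 0.07756 → 4 s.f.; limit is 3.
Rounded to 3 significant figures: 1.58 × 10^5.

1.58 × 10^5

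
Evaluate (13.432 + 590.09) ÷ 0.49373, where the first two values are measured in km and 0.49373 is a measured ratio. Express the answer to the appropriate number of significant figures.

1222.4 km

13.432 km + 590.09 km = 603.522 km; the sum is limited to 2 decimal places (5 s.f.).
Carrying full precision, 603.522 ÷ 0.49373 = 1222.3725518… km; 0.49373 has 5 s.f., so the result keeps min(5, 5) = 5 s.f.
Rounded to 5 significant figures: 1222.4 km.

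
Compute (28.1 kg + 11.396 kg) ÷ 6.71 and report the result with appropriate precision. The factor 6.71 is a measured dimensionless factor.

5.89 kg

28.1 kg + 11.396 kg = 39.496 kg; the sum is limited to 1 decimal place (3 s.f.).
Carrying full precision, 39.496 ÷ 6.71 = 5.88614008942… kg; 6.71 has 3 s.f., so the result keeps min(3, 3) = 3 s.f.
Rounded to 3 significant figures: 5.89 kg.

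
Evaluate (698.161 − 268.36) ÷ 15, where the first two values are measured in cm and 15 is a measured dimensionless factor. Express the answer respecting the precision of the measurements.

29 cm

698.161 cm − 268.36 cm = 429.801 cm; the difference is limited to 2 decimal places (5 s.f.).
Carrying full precision, 429.801 ÷ 15 = 28.6534 cm; 15 has 2 s.f., so the result keeps min(5, 2) = 2 s.f.
Rounded to 2 significant figures: 29 cm.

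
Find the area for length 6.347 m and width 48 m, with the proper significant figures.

3.0 × 10^2 m²

area = 6.347 m × 48 m = 304.656 m².
6.347 has 4 significant figures; 48 has 2.
Division/multiplication keeps the fewest: 2 significant figures.
Rounded: 3.0 × 10^2 m².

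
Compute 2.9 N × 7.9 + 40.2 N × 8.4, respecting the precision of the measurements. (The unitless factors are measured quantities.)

2.9 × 7.9 = 22.91 → 23 N (2 s.f., last digit at the 10^0 place).
40.2 × 8.4 = 337.68 → 3.4 × 10^2 N (2 s.f., last digit at the 10^1 place).
Sum: 360.59 N; keep the coarser place, 10^1.
Result: 3.6 × 10^2 N.

3.6 × 10^2 N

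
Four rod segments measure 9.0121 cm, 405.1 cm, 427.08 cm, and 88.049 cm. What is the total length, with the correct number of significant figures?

929.2 cm

9.0121 cm + 405.1 cm + 427.08 cm + 88.049 cm = 929.2411 cm.
Addition/subtraction keeps the fewest decimal places: 9.0121 → 4 decimal places, 405.1 → 1 decimal place, 427.08 → 2 decimal places, 88.049 → 3 decimal places; limit is 1.
Rounded to 1 decimal place: 929.2 cm.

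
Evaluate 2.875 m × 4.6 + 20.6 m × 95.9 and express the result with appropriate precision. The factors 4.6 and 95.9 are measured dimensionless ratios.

2.875 × 4.6 = 13.225 → 13 m (2 s.f., last digit at the 10^0 place).
20.6 × 95.9 = 1975.54 → 1.98 × 10^3 m (3 s.f., last digit at the 10^1 place).
Sum: 1988.765 m; keep the coarser place, 10^1.
Result: 1.99 × 10^3 m.

1.99 × 10^3 m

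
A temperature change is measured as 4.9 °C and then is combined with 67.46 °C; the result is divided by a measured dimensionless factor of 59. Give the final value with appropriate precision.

1.2 °C

4.9 °C + 67.46 °C = 72.36 °C; the sum is limited to 1 decimal place (3 s.f.).
Carrying full precision, 72.36 ÷ 59 = 1.22644067797… °C; 59 has 2 s.f., so the result keeps min(3, 2) = 2 s.f.
Rounded to 2 significant figures: 1.2 °C.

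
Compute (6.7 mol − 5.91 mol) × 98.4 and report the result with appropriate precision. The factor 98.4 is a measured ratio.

6.7 mol − 5.91 mol = 0.79 mol; the difference is limited to 1 decimal place (1 s.f.).
Carrying full precision, 0.79 × 98.4 = 77.736 mol; 98.4 has 3 s.f., so the result keeps min(1, 3) = 1 s.f.
Rounded to 1 significant figure: 8 × 10^1 mol.

8 × 10^1 mol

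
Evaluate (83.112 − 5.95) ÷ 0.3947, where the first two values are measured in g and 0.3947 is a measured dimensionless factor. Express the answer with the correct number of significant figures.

83.112 g − 5.95 g = 77.162 g; the difference is limited to 2 decimal places (4 s.f.).
Carrying full precision, 77.162 ÷ 0.3947 = 195.495312896… g; 0.3947 has 4 s.f., so the result keeps min(4, 4) = 4 s.f.
Rounded to 4 significant figures: 195.5 g.

195.5 g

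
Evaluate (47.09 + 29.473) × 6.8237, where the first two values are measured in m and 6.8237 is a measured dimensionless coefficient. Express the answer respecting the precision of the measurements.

47.09 m + 29.473 m = 76.563 m; the sum is limited to 2 decimal places (4 s.f.).
Carrying full precision, 76.563 × 6.8237 = 522.4429431 m; 6.8237 has 5 s.f., so the result keeps min(4, 5) = 4 s.f.
Rounded to 4 significant figures: 522.4 m.

522.4 m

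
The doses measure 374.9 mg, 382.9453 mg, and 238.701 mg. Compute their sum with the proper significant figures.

374.9 mg + 382.9453 mg + 238.701 mg = 996.5463 mg.
Addition/subtraction keeps the fewest decimal places: 374.9 → 1 decimal place, 382.9453 → 4 decimal places, 238.701 → 3 decimal places; limit is 1.
Rounded to 1 decimal place: 996.5 mg.

996.5 mg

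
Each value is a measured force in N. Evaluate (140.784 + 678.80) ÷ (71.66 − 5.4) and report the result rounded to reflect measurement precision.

12.4

140.784 + 678.80 = 819.584, limited to 2 d.p. → 5 s.f.; 71.66 − 5.4 = 66.26, limited to 1 d.p. → 3 s.f.
Carrying full precision, 819.584 ÷ 66.26 = 12.3692121944…; keep min(5, 3) = 3 s.f.
Rounded to 3 significant figures: 12.4.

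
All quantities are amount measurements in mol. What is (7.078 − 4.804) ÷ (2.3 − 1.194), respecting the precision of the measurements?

7.078 − 4.804 = 2.274, limited to 3 d.p. → 4 s.f.; 2.3 − 1.194 = 1.106, limited to 1 d.p. → 2 s.f.
Carrying full precision, 2.274 ÷ 1.106 = 2.05605786618…; keep min(4, 2) = 2 s.f.
Rounded to 2 significant figures: 2.1.

2.1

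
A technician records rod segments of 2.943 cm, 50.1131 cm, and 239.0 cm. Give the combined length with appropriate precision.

292.1 cm

2.943 cm + 50.1131 cm + 239.0 cm = 292.0561 cm.
Addition/subtraction keeps the fewest decimal places: 2.943 → 3 decimal places, 50.1131 → 4 decimal places, 239.0 → 1 decimal place; limit is 1.
Rounded to 1 decimal place: 292.1 cm.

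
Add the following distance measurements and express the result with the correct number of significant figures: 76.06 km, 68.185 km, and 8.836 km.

153.08 km

76.06 km + 68.185 km + 8.836 km = 153.081 km.
Addition/subtraction keeps the fewest decimal places: 76.06 → 2 decimal places, 68.185 → 3 decimal places, 8.836 → 3 decimal places; limit is 2.
Rounded to 2 decimal places: 153.08 km.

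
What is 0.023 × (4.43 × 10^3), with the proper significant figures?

1.0 × 10^2

0.023 × (4.43 × 10^3) = 101.89
Multiplication/division keeps the fewest significant figures: 0.023 → 2 s.f., 4.43 × 10^3 → 3 s.f.; limit is 2.
Rounded to 2 significant figures: 1.0 × 10^2.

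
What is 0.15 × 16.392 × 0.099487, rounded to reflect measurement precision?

0.24

0.15 × 16.392 × 0.099487 = 0.2446186356
Multiplication/division keeps the fewest significant figures: 0.15 → 2 s.f., 16.392 → 5 s.f., 0.099487 → 5 s.f.; limit is 2.
Rounded to 2 significant figures: 0.24.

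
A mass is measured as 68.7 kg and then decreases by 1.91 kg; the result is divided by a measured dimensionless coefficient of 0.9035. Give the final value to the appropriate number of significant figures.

73.9 kg

68.7 kg − 1.91 kg = 66.79 kg; the difference is limited to 1 decimal place (3 s.f.).
Carrying full precision, 66.79 ÷ 0.9035 = 73.9236303265… kg; 0.9035 has 4 s.f., so the result keeps min(3, 4) = 3 s.f.
Rounded to 3 significant figures: 73.9 kg.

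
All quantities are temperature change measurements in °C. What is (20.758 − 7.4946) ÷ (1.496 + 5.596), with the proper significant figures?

20.758 − 7.4946 = 13.2634, limited to 3 d.p. → 5 s.f.; 1.496 + 5.596 = 7.092, limited to 3 d.p. → 4 s.f.
Carrying full precision, 13.2634 ÷ 7.092 = 1.87019176537…; keep min(5, 4) = 4 s.f.
Rounded to 4 significant figures: 1.870.

1.870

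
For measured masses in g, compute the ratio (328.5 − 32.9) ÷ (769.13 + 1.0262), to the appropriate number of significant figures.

328.5 − 32.9 = 295.6, limited to 1 d.p. → 4 s.f.; 769.13 + 1.0262 = 770.1562, limited to 2 d.p. → 5 s.f.
Carrying full precision, 295.6 ÷ 770.1562 = 0.383818243624…; keep min(4, 5) = 4 s.f.
Rounded to 4 significant figures: 0.3838.

0.3838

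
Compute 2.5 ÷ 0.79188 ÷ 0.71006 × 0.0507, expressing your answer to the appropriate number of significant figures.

0.23

2.5 ÷ 0.79188 ÷ 0.71006 × 0.0507 = 0.225420570974…
Multiplication/division keeps the fewest significant figures: 2.5 → 2 s.f., 0.79188 → 5 s.f., 0.71006 → 5 s.f., 0.0507 → 3 s.f.; limit is 2.
Rounded to 2 significant figures: 0.23.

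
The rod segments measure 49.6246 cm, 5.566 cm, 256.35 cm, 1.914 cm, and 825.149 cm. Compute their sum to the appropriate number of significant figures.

49.6246 cm + 5.566 cm + 256.35 cm + 1.914 cm + 825.149 cm = 1138.6036 cm.
Addition/subtraction keeps the fewest decimal places: 49.6246 → 4 decimal places, 5.566 → 3 decimal places, 256.35 → 2 decimal places, 1.914 → 3 decimal places, 825.149 → 3 decimal places; limit is 2.
Rounded to 2 decimal places: 1138.60 cm.

1138.60 cm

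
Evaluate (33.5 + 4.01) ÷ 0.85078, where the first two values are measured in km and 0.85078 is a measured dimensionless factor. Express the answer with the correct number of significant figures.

44.1 km

33.5 km + 4.01 km = 37.51 km; the sum is limited to 1 decimal place (3 s.f.).
Carrying full precision, 37.51 ÷ 0.85078 = 44.088953666… km; 0.85078 has 5 s.f., so the result keeps min(3, 5) = 3 s.f.
Rounded to 3 significant figures: 44.1 km.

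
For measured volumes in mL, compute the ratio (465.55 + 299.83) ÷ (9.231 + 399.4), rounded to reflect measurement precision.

1.873

465.55 + 299.83 = 765.38, limited to 2 d.p. → 5 s.f.; 9.231 + 399.4 = 408.631, limited to 1 d.p. → 4 s.f.
Carrying full precision, 765.38 ÷ 408.631 = 1.873034596…; keep min(5, 4) = 4 s.f.
Rounded to 4 significant figures: 1.873.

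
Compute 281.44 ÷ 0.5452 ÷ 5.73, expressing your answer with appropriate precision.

90.1

281.44 ÷ 0.5452 ÷ 5.73 = 90.089744033…
Multiplication/division keeps the fewest significant figures: 281.44 → 5 s.f., 0.5452 → 4 s.f., 5.73 → 3 s.f.; limit is 3.
Rounded to 3 significant figures: 90.1.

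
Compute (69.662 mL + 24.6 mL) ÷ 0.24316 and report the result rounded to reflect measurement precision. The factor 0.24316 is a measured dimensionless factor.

69.662 mL + 24.6 mL = 94.262 mL; the sum is limited to 1 decimal place (3 s.f.).
Carrying full precision, 94.262 ÷ 0.24316 = 387.654219444… mL; 0.24316 has 5 s.f., so the result keeps min(3, 5) = 3 s.f.
Rounded to 3 significant figures: 388 mL.

388 mL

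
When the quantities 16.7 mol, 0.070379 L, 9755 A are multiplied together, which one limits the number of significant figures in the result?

16.7 mol → 3 s.f.; 0.070379 L → 5 s.f.; 9755 A → 4 s.f.
The fewest is 3 significant figures, from 16.7 mol.

16.7 mol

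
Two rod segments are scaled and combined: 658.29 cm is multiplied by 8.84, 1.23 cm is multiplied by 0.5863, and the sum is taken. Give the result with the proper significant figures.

5.82 × 10^3 cm

658.29 × 8.84 = 5819.2836 → 5.82 × 10^3 cm (3 s.f., last digit at the 10^1 place).
1.23 × 0.5863 = 0.721149 → 0.721 cm (3 s.f., last digit at the 10^-3 place).
Sum: 5820.004749 cm; keep the coarser place, 10^1.
Result: 5.82 × 10^3 cm.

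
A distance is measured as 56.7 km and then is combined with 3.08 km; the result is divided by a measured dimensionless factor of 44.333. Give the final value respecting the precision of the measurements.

56.7 km + 3.08 km = 59.78 km; the sum is limited to 1 decimal place (3 s.f.).
Carrying full precision, 59.78 ÷ 44.333 = 1.34843119121… km; 44.333 has 5 s.f., so the result keeps min(3, 5) = 3 s.f.
Rounded to 3 significant figures: 1.35 km.

1.35 km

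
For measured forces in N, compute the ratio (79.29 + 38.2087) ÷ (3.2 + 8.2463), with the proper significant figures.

10.3

79.29 + 38.2087 = 117.4987, limited to 2 d.p. → 5 s.f.; 3.2 + 8.2463 = 11.4463, limited to 1 d.p. → 3 s.f.
Carrying full precision, 117.4987 ÷ 11.4463 = 10.2652123394…; keep min(5, 3) = 3 s.f.
Rounded to 3 significant figures: 10.3.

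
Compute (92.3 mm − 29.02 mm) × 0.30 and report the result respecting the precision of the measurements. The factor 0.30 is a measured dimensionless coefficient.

92.3 mm − 29.02 mm = 63.28 mm; the difference is limited to 1 decimal place (3 s.f.).
Carrying full precision, 63.28 × 0.30 = 18.984 mm; 0.30 has 2 s.f., so the result keeps min(3, 2) = 2 s.f.
Rounded to 2 significant figures: 19 mm.

19 mm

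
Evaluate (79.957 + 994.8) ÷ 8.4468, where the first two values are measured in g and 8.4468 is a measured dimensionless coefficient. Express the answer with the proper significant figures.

127.24 g

79.957 g + 994.8 g = 1074.757 g; the sum is limited to 1 decimal place (5 s.f.).
Carrying full precision, 1074.757 ÷ 8.4468 = 127.238362457… g; 8.4468 has 5 s.f., so the result keeps min(5, 5) = 5 s.f.
Rounded to 5 significant figures: 127.24 g.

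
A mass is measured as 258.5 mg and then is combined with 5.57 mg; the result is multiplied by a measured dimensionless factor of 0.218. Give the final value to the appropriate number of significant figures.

258.5 mg + 5.57 mg = 264.07 mg; the sum is limited to 1 decimal place (4 s.f.).
Carrying full precision, 264.07 × 0.218 = 57.56726 mg; 0.218 has 3 s.f., so the result keeps min(4, 3) = 3 s.f.
Rounded to 3 significant figures: 57.6 mg.

57.6 mg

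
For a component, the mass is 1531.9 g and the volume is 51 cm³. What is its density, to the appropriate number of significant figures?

density = 1531.9 g ÷ 51 cm³ = 30.037254902… g/cm³.
1531.9 has 5 significant figures; 51 has 2.
Division/multiplication keeps the fewest: 2 significant figures.
Rounded: 30. g/cm³.

30. g/cm³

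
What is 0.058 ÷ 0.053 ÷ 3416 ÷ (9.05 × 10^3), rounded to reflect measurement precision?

3.5 × 10^-8

0.058 ÷ 0.053 ÷ 3416 ÷ (9.05 × 10^3) = 3.53985671148 × 10^-8…
Multiplication/division keeps the fewest significant figures: 0.058 → 2 s.f., 0.053 → 2 s.f., 3416 → 4 s.f., 9.05 × 10^3 → 3 s.f.; limit is 2.
Rounded to 2 significant figures: 3.5 × 10^-8.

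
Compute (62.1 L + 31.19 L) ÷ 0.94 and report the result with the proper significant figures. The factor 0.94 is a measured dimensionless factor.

99 L

62.1 L + 31.19 L = 93.29 L; the sum is limited to 1 decimal place (3 s.f.).
Carrying full precision, 93.29 ÷ 0.94 = 99.2446808511… L; 0.94 has 2 s.f., so the result keeps min(3, 2) = 2 s.f.
Rounded to 2 significant figures: 99 L.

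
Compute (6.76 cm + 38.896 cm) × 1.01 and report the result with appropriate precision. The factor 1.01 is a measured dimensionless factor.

46.1 cm

6.76 cm + 38.896 cm = 45.656 cm; the sum is limited to 2 decimal places (4 s.f.).
Carrying full precision, 45.656 × 1.01 = 46.11256 cm; 1.01 has 3 s.f., so the result keeps min(4, 3) = 3 s.f.
Rounded to 3 significant figures: 46.1 cm.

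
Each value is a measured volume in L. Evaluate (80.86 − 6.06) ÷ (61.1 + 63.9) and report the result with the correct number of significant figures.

80.86 − 6.06 = 74.80, limited to 2 d.p. → 4 s.f.; 61.1 + 63.9 = 125.0, limited to 1 d.p. → 4 s.f.
Carrying full precision, 74.80 ÷ 125.0 = 0.5984; keep min(4, 4) = 4 s.f.
Rounded to 4 significant figures: 5.984 × 10^-1.

5.984 × 10^-1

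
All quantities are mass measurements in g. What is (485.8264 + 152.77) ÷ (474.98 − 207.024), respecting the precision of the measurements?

2.3832

485.8264 + 152.77 = 638.5964, limited to 2 d.p. → 5 s.f.; 474.98 − 207.024 = 267.956, limited to 2 d.p. → 5 s.f.
Carrying full precision, 638.5964 ÷ 267.956 = 2.38321366194…; keep min(5, 5) = 5 s.f.
Rounded to 5 significant figures: 2.3832.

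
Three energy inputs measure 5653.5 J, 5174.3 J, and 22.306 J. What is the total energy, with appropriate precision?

5653.5 J + 5174.3 J + 22.306 J = 10850.106 J.
Addition/subtraction keeps the fewest decimal places: 5653.5 → 1 decimal place, 5174.3 → 1 decimal place, 22.306 → 3 decimal places; limit is 1.
Rounded to 1 decimal place: 10850.1 J.

10850.1 J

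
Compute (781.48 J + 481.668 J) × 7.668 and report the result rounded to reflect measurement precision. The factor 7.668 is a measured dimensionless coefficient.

9686 J

781.48 J + 481.668 J = 1263.148 J; the sum is limited to 2 decimal places (6 s.f.).
Carrying full precision, 1263.148 × 7.668 = 9685.818864 J; 7.668 has 4 s.f., so the result keeps min(6, 4) = 4 s.f.
Rounded to 4 significant figures: 9686 J.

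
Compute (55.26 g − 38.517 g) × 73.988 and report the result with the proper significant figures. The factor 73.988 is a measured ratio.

55.26 g − 38.517 g = 16.743 g; the difference is limited to 2 decimal places (4 s.f.).
Carrying full precision, 16.743 × 73.988 = 1238.781084 g; 73.988 has 5 s.f., so the result keeps min(4, 5) = 4 s.f.
Rounded to 4 significant figures: 1239 g.

1239 g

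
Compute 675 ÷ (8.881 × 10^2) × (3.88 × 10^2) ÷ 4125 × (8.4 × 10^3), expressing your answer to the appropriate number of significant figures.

675 ÷ (8.881 × 10^2) × (3.88 × 10^2) ÷ 4125 × (8.4 × 10^3) = 600.522054232…
Multiplication/division keeps the fewest significant figures: 675 → 3 s.f., 8.881 × 10^2 → 4 s.f., 3.88 × 10^2 → 3 s.f., 4125 → 4 s.f., 8.4 × 10^3 → 2 s.f.; limit is 2.
Rounded to 2 significant figures: 6.0 × 10^2.

6.0 × 10^2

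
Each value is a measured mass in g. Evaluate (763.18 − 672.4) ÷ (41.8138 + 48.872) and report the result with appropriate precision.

1.00

763.18 − 672.4 = 90.78, limited to 1 d.p. → 3 s.f.; 41.8138 + 48.872 = 90.6858, limited to 3 d.p. → 5 s.f.
Carrying full precision, 90.78 ÷ 90.6858 = 1.00103875138…; keep min(3, 5) = 3 s.f.
Rounded to 3 significant figures: 1.00.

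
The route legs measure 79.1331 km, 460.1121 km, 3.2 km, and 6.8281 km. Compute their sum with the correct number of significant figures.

5.493 × 10^2 km

79.1331 km + 460.1121 km + 3.2 km + 6.8281 km = 549.2733 km.
Addition/subtraction keeps the fewest decimal places: 79.1331 → 4 decimal places, 460.1121 → 4 decimal places, 3.2 → 1 decimal place, 6.8281 → 4 decimal places; limit is 1.
Rounded to 1 decimal place: 5.493 × 10^2 km.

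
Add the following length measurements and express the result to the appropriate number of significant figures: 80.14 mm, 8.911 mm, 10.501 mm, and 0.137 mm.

80.14 mm + 8.911 mm + 10.501 mm + 0.137 mm = 99.689 mm.
Addition/subtraction keeps the fewest decimal places: 80.14 → 2 decimal places, 8.911 → 3 decimal places, 10.501 → 3 decimal places, 0.137 → 3 decimal places; limit is 2.
Rounded to 2 decimal places: 99.69 mm.

99.69 mm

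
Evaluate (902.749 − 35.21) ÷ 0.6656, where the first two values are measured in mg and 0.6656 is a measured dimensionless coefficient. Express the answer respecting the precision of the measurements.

902.749 mg − 35.21 mg = 867.539 mg; the difference is limited to 2 decimal places (5 s.f.).
Carrying full precision, 867.539 ÷ 0.6656 = 1303.39393029… mg; 0.6656 has 4 s.f., so the result keeps min(5, 4) = 4 s.f.
Rounded to 4 significant figures: 1303 mg.

1303 mg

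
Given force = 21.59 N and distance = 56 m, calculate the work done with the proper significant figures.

work done = 21.59 N × 56 m = 1209.04 J.
21.59 has 4 significant figures; 56 has 2.
Division/multiplication keeps the fewest: 2 significant figures.
Rounded: 1.2 × 10³ J.

1.2 × 10³ J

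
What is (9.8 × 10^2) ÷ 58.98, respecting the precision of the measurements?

(9.8 × 10^2) ÷ 58.98 = 16.6158019668…
Multiplication/division keeps the fewest significant figures: 9.8 × 10^2 → 2 s.f., 58.98 → 4 s.f.; limit is 2.
Rounded to 2 significant figures: 17.

17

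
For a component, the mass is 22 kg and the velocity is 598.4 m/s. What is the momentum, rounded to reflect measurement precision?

1.3 × 10^4 kg·m/s

momentum = 22 kg × 598.4 m/s = 13164.8 kg·m/s.
22 has 2 significant figures; 598.4 has 4.
Division/multiplication keeps the fewest: 2 significant figures.
Rounded: 1.3 × 10^4 kg·m/s.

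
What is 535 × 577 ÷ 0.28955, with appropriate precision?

1.07 × 10⁶

535 × 577 ÷ 0.28955 = 1066119.84113…
Multiplication/division keeps the fewest significant figures: 535 → 3 s.f., 577 → 3 s.f., 0.28955 → 5 s.f.; limit is 3.
Rounded to 3 significant figures: 1.07 × 10⁶.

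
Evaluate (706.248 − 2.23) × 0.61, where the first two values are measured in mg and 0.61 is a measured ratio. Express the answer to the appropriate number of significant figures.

4.3 × 10^2 mg

706.248 mg − 2.23 mg = 704.018 mg; the difference is limited to 2 decimal places (5 s.f.).
Carrying full precision, 704.018 × 0.61 = 429.45098 mg; 0.61 has 2 s.f., so the result keeps min(5, 2) = 2 s.f.
Rounded to 2 significant figures: 4.3 × 10^2 mg.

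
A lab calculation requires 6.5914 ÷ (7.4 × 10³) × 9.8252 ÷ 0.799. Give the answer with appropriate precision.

6.5914 ÷ (7.4 × 10³) × 9.8252 ÷ 0.799 = 0.0109531886615…
Multiplication/division keeps the fewest significant figures: 6.5914 → 5 s.f., 7.4 × 10³ → 2 s.f., 9.8252 → 5 s.f., 0.799 → 3 s.f.; limit is 2.
Rounded to 2 significant figures: 0.011.

0.011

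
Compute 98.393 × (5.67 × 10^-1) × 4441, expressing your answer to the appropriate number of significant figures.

98.393 × (5.67 × 10^-1) × 4441 = 247758.198471
Multiplication/division keeps the fewest significant figures: 98.393 → 5 s.f., 5.67 × 10^-1 → 3 s.f., 4441 → 4 s.f.; limit is 3.
Rounded to 3 significant figures: 2.48 × 10^5.

2.48 × 10^5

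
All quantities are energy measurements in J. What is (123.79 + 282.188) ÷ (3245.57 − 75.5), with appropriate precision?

0.12807

123.79 + 282.188 = 405.978, limited to 2 d.p. → 5 s.f.; 3245.57 − 75.5 = 3170.07, limited to 1 d.p. → 5 s.f.
Carrying full precision, 405.978 ÷ 3170.07 = 0.128065941762…; keep min(5, 5) = 5 s.f.
Rounded to 5 significant figures: 0.12807.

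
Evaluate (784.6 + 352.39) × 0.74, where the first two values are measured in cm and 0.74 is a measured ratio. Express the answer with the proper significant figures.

8.4 × 10² cm

784.6 cm + 352.39 cm = 1136.99 cm; the sum is limited to 1 decimal place (5 s.f.).
Carrying full precision, 1136.99 × 0.74 = 841.3726 cm; 0.74 has 2 s.f., so the result keeps min(5, 2) = 2 s.f.
Rounded to 2 significant figures: 8.4 × 10² cm.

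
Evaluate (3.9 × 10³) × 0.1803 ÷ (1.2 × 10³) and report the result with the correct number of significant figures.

(3.9 × 10³) × 0.1803 ÷ (1.2 × 10³) = 0.585975
Multiplication/division keeps the fewest significant figures: 3.9 × 10³ → 2 s.f., 0.1803 → 4 s.f., 1.2 × 10³ → 2 s.f.; limit is 2.
Rounded to 2 significant figures: 0.59.

0.59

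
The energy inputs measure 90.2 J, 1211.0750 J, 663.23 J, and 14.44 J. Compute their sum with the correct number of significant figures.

1978.9 J

90.2 J + 1211.0750 J + 663.23 J + 14.44 J = 1978.9450 J.
Addition/subtraction keeps the fewest decimal places: 90.2 → 1 decimal place, 1211.0750 → 4 decimal places, 663.23 → 2 decimal places, 14.44 → 2 decimal places; limit is 1.
Rounded to 1 decimal place: 1978.9 J.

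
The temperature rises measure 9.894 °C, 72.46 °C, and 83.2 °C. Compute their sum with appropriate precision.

9.894 °C + 72.46 °C + 83.2 °C = 165.554 °C.
Addition/subtraction keeps the fewest decimal places: 9.894 → 3 decimal places, 72.46 → 2 decimal places, 83.2 → 1 decimal place; limit is 1.
Rounded to 1 decimal place: 165.6 °C.

165.6 °C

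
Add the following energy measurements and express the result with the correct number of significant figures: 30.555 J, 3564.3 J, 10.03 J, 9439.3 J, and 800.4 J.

30.555 J + 3564.3 J + 10.03 J + 9439.3 J + 800.4 J = 13844.585 J.
Addition/subtraction keeps the fewest decimal places: 30.555 → 3 decimal places, 3564.3 → 1 decimal place, 10.03 → 2 decimal places, 9439.3 → 1 decimal place, 800.4 → 1 decimal place; limit is 1.
Rounded to 1 decimal place: 13844.6 J.

13844.6 J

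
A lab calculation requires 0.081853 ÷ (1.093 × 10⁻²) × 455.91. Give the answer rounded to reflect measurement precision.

3414

0.081853 ÷ (1.093 × 10⁻²) × 455.91 = 3414.23616011…
Multiplication/division keeps the fewest significant figures: 0.081853 → 5 s.f., 1.093 × 10⁻² → 4 s.f., 455.91 → 5 s.f.; limit is 4.
Rounded to 4 significant figures: 3414.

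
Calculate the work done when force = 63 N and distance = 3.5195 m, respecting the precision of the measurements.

2.2 × 10² J

work done = 63 N × 3.5195 m = 221.7285 J.
63 has 2 significant figures; 3.5195 has 5.
Division/multiplication keeps the fewest: 2 significant figures.
Rounded: 2.2 × 10² J.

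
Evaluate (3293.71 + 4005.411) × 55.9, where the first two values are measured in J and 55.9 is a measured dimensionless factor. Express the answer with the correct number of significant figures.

4.08 × 10⁵ J

3293.71 J + 4005.411 J = 7299.121 J; the sum is limited to 2 decimal places (6 s.f.).
Carrying full precision, 7299.121 × 55.9 = 408020.8639 J; 55.9 has 3 s.f., so the result keeps min(6, 3) = 3 s.f.
Rounded to 3 significant figures: 4.08 × 10⁵ J.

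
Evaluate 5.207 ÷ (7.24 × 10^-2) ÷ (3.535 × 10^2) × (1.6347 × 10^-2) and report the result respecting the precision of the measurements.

5.207 ÷ (7.24 × 10^-2) ÷ (3.535 × 10^2) × (1.6347 × 10^-2) = 0.00332581169364…
Multiplication/division keeps the fewest significant figures: 5.207 → 4 s.f., 7.24 × 10^-2 → 3 s.f., 3.535 × 10^2 → 4 s.f., 1.6347 × 10^-2 → 5 s.f.; limit is 3.
Rounded to 3 significant figures: 0.00333.

0.00333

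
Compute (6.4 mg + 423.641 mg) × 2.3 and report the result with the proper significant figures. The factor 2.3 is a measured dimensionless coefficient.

6.4 mg + 423.641 mg = 430.041 mg; the sum is limited to 1 decimal place (4 s.f.).
Carrying full precision, 430.041 × 2.3 = 989.0943 mg; 2.3 has 2 s.f., so the result keeps min(4, 2) = 2 s.f.
Rounded to 2 significant figures: 9.9 × 10^2 mg.

9.9 × 10^2 mg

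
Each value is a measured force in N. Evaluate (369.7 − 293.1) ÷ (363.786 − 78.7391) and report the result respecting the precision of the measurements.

0.269

369.7 − 293.1 = 76.6, limited to 1 d.p. → 3 s.f.; 363.786 − 78.7391 = 285.0469, limited to 3 d.p. → 6 s.f.
Carrying full precision, 76.6 ÷ 285.0469 = 0.268727707616…; keep min(3, 6) = 3 s.f.
Rounded to 3 significant figures: 0.269.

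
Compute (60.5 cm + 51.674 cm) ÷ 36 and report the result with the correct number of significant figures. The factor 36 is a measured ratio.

3.1 cm

60.5 cm + 51.674 cm = 112.174 cm; the sum is limited to 1 decimal place (4 s.f.).
Carrying full precision, 112.174 ÷ 36 = 3.11594444444… cm; 36 has 2 s.f., so the result keeps min(4, 2) = 2 s.f.
Rounded to 2 significant figures: 3.1 cm.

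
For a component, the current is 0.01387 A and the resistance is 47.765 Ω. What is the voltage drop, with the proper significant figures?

voltage drop = 0.01387 A × 47.765 Ω = 0.66250055 V.
0.01387 has 4 significant figures; 47.765 has 5.
Division/multiplication keeps the fewest: 4 significant figures.
Rounded: 0.6625 V.

0.6625 V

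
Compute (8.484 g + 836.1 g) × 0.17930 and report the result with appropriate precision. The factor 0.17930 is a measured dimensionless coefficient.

8.484 g + 836.1 g = 844.584 g; the sum is limited to 1 decimal place (4 s.f.).
Carrying full precision, 844.584 × 0.17930 = 151.4339112 g; 0.17930 has 5 s.f., so the result keeps min(4, 5) = 4 s.f.
Rounded to 4 significant figures: 151.4 g.

151.4 g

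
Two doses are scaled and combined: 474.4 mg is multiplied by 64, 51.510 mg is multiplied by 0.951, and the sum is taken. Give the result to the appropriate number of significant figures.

3.0 × 10⁴ mg

474.4 × 64 = 30361.6 → 3.0 × 10⁴ mg (2 s.f., last digit at the 10^3 place).
51.510 × 0.951 = 48.98601 → 49.0 mg (3 s.f., last digit at the 10^-1 place).
Sum: 30410.58601 mg; keep the coarser place, 10^3.
Result: 3.0 × 10⁴ mg.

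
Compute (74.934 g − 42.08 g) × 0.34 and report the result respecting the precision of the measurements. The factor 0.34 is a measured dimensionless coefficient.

11 g

74.934 g − 42.08 g = 32.854 g; the difference is limited to 2 decimal places (4 s.f.).
Carrying full precision, 32.854 × 0.34 = 11.17036 g; 0.34 has 2 s.f., so the result keeps min(4, 2) = 2 s.f.
Rounded to 2 significant figures: 11 g.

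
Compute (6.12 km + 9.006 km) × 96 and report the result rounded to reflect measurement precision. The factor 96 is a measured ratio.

1.5 × 10^3 km

6.12 km + 9.006 km = 15.126 km; the sum is limited to 2 decimal places (4 s.f.).
Carrying full precision, 15.126 × 96 = 1452.096 km; 96 has 2 s.f., so the result keeps min(4, 2) = 2 s.f.
Rounded to 2 significant figures: 1.5 × 10^3 km.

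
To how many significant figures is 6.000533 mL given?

7

6.000533: zeros between nonzero digits are significant.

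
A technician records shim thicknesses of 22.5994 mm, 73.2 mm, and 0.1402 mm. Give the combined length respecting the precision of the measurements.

95.9 mm

22.5994 mm + 73.2 mm + 0.1402 mm = 95.9396 mm.
Addition/subtraction keeps the fewest decimal places: 22.5994 → 4 decimal places, 73.2 → 1 decimal place, 0.1402 → 4 decimal places; limit is 1.
Rounded to 1 decimal place: 95.9 mm.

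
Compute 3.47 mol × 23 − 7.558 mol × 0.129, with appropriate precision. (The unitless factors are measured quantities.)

79 mol

3.47 × 23 = 79.81 → 8.0 × 10^1 mol (2 s.f., last digit at the 10^0 place).
7.558 × 0.129 = 0.974982 → 0.975 mol (3 s.f., last digit at the 10^-3 place).
Difference: 78.835018 mol; keep the coarser place, 10^0.
Result: 79 mol.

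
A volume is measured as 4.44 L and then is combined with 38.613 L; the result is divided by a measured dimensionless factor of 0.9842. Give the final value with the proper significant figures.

4.44 L + 38.613 L = 43.053 L; the sum is limited to 2 decimal places (4 s.f.).
Carrying full precision, 43.053 ÷ 0.9842 = 43.7441576915… L; 0.9842 has 4 s.f., so the result keeps min(4, 4) = 4 s.f.
Rounded to 4 significant figures: 43.74 L.

43.74 L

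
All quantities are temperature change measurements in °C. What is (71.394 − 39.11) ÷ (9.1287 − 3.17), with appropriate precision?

71.394 − 39.11 = 32.284, limited to 2 d.p. → 4 s.f.; 9.1287 − 3.17 = 5.9587, limited to 2 d.p. → 3 s.f.
Carrying full precision, 32.284 ÷ 5.9587 = 5.41796029335…; keep min(4, 3) = 3 s.f.
Rounded to 3 significant figures: 5.42.

5.42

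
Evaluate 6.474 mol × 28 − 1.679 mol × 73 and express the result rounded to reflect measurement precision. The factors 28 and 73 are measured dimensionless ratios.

6 × 10^1 mol

6.474 × 28 = 181.272 → 1.8 × 10^2 mol (2 s.f., last digit at the 10^1 place).
1.679 × 73 = 122.567 → 1.2 × 10^2 mol (2 s.f., last digit at the 10^1 place).
Difference: 58.705 mol; keep the coarser place, 10^1.
Result: 6 × 10^1 mol.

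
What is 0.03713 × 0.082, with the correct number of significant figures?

0.0030

0.03713 × 0.082 = 0.00304466
Multiplication/division keeps the fewest significant figures: 0.03713 → 4 s.f., 0.082 → 2 s.f.; limit is 2.
Rounded to 2 significant figures: 0.0030.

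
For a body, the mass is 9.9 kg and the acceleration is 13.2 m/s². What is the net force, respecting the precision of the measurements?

net force = 9.9 kg × 13.2 m/s² = 130.68 N.
9.9 has 2 significant figures; 13.2 has 3.
Division/multiplication keeps the fewest: 2 significant figures.
Rounded: 1.3 × 10^2 N.

1.3 × 10^2 N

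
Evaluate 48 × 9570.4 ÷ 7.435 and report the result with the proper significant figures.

48 × 9570.4 ÷ 7.435 = 61786.0390047…
Multiplication/division keeps the fewest significant figures: 48 → 2 s.f., 9570.4 → 5 s.f., 7.435 → 4 s.f.; limit is 2.
Rounded to 2 significant figures: 6.2 × 10^4.

6.2 × 10^4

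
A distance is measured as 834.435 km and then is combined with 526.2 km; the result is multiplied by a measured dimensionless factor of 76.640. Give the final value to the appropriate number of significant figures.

834.435 km + 526.2 km = 1360.635 km; the sum is limited to 1 decimal place (5 s.f.).
Carrying full precision, 1360.635 × 76.640 = 104279.0664 km; 76.640 has 5 s.f., so the result keeps min(5, 5) = 5 s.f.
Rounded to 5 significant figures: 1.0428 × 10⁵ km.

1.0428 × 10⁵ km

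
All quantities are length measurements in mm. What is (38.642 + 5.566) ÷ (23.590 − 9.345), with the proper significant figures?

3.1034

38.642 + 5.566 = 44.208, limited to 3 d.p. → 5 s.f.; 23.590 − 9.345 = 14.245, limited to 3 d.p. → 5 s.f.
Carrying full precision, 44.208 ÷ 14.245 = 3.1034047034…; keep min(5, 5) = 5 s.f.
Rounded to 5 significant figures: 3.1034.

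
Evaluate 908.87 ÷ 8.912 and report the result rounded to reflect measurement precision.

908.87 ÷ 8.912 = 101.982719928…
Multiplication/division keeps the fewest significant figures: 908.87 → 5 s.f., 8.912 → 4 s.f.; limit is 4.
Rounded to 4 significant figures: 102.0.

102.0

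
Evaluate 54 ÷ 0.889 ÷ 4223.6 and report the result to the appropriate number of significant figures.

0.014

54 ÷ 0.889 ÷ 4223.6 = 0.0143816666349…
Multiplication/division keeps the fewest significant figures: 54 → 2 s.f., 0.889 → 3 s.f., 4223.6 → 5 s.f.; limit is 2.
Rounded to 2 significant figures: 0.014.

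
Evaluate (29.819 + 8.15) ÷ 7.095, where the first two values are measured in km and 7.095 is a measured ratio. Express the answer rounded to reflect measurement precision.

5.352 km

29.819 km + 8.15 km = 37.969 km; the sum is limited to 2 decimal places (4 s.f.).
Carrying full precision, 37.969 ÷ 7.095 = 5.35151515152… km; 7.095 has 4 s.f., so the result keeps min(4, 4) = 4 s.f.
Rounded to 4 significant figures: 5.352 km.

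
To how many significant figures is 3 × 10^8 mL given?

3 × 10^8: in scientific notation every digit of the coefficient is significant.

1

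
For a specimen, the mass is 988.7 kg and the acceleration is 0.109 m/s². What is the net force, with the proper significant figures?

108 N

net force = 988.7 kg × 0.109 m/s² = 107.7683 N.
988.7 has 4 significant figures; 0.109 has 3.
Division/multiplication keeps the fewest: 3 significant figures.
Rounded: 108 N.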